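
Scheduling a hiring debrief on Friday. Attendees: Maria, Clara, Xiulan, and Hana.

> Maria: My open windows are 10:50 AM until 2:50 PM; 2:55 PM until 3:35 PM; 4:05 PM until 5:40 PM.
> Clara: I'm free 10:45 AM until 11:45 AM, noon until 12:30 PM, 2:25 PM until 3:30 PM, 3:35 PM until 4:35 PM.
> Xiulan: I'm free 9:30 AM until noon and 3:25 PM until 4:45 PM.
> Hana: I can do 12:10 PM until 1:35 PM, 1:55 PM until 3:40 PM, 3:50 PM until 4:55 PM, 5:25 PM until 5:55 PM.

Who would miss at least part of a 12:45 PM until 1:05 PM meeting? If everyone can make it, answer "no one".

Maria: free for 12:45-13:05. Clara: not fully free for 12:45-13:05. Xiulan: not fully free for 12:45-13:05. Hana: free for 12:45-13:05.

Clara, Xiulan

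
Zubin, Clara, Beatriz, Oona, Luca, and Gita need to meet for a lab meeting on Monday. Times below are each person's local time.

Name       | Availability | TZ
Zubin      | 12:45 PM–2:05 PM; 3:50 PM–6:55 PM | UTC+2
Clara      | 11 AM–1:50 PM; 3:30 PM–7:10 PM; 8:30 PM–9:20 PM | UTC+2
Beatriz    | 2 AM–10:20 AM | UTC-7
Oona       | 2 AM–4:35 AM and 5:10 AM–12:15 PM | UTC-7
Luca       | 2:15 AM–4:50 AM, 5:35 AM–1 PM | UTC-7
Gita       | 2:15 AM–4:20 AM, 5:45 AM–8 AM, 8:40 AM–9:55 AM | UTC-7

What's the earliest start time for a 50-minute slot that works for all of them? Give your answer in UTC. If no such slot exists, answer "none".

Zubin in UTC: 10:45-12:05, 13:50-16:55 (subtract 2h to convert from UTC+2).
Clara in UTC: 09:00-11:50, 13:30-17:10, 18:30-19:20 (subtract 2h to convert from UTC+2).
Beatriz in UTC: 09:00-17:20 (add 7h to convert from UTC-7).
Oona in UTC: 09:00-11:35, 12:10-19:15 (add 7h to convert from UTC-7).
Luca in UTC: 09:15-11:50, 12:35-20:00 (add 7h to convert from UTC-7).
Gita in UTC: 09:15-11:20, 12:45-15:00, 15:40-16:55 (add 7h to convert from UTC-7).
Zubin ∩ Clara: 10:45-11:50, 13:50-16:55.
Zubin ∩ Clara ∩ Beatriz: 10:45-11:50, 13:50-16:55.
Zubin ∩ Clara ∩ Beatriz ∩ Oona: 10:45-11:35, 13:50-16:55.
Zubin ∩ Clara ∩ Beatriz ∩ Oona ∩ Luca: 10:45-11:35, 13:50-16:55.
Zubin ∩ Clara ∩ Beatriz ∩ Oona ∩ Luca ∩ Gita: 10:45-11:20, 13:50-15:00, 15:40-16:55.
The first common window of at least 50 minutes is 13:50-15:00, so the earliest start is 13:50.

13:50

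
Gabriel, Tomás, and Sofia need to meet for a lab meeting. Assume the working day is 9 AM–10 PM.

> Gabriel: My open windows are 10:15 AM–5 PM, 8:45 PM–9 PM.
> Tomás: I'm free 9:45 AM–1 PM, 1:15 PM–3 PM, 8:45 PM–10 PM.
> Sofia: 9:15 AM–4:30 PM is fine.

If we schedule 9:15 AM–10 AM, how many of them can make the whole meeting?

Sofia can make the full 09:15-10:00 slot — that's 1.

1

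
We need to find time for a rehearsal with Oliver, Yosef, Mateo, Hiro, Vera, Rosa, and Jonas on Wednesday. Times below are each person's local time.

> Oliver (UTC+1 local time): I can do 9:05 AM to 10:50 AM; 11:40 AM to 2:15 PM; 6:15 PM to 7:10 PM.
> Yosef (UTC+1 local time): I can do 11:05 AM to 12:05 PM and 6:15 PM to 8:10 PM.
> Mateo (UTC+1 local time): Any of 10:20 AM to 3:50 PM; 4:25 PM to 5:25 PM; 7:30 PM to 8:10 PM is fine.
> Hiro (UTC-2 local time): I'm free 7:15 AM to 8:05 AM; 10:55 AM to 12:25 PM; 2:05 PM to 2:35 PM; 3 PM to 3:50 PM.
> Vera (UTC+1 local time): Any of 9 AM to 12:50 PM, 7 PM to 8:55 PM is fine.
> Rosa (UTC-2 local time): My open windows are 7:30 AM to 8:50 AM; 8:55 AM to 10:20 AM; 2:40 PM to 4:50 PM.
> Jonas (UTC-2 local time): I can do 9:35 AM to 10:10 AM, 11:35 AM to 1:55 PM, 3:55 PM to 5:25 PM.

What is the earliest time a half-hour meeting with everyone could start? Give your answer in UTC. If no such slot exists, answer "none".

Oliver in UTC: 08:05-09:50, 10:40-13:15, 17:15-18:10 (subtract 1h to convert from UTC+1).
Yosef in UTC: 10:05-11:05, 17:15-19:10 (subtract 1h to convert from UTC+1).
Mateo in UTC: 09:20-14:50, 15:25-16:25, 18:30-19:10 (subtract 1h to convert from UTC+1).
Hiro in UTC: 09:15-10:05, 12:55-14:25, 16:05-16:35, 17:00-17:50 (add 2h to convert from UTC-2).
Vera in UTC: 08:00-11:50, 18:00-19:55 (subtract 1h to convert from UTC+1).
Rosa in UTC: 09:30-10:50, 10:55-12:20, 16:40-18:50 (add 2h to convert from UTC-2).
Jonas in UTC: 11:35-12:10, 13:35-15:55, 17:55-19:25 (add 2h to convert from UTC-2).
Oliver ∩ Yosef: 10:40-11:05, 17:15-18:10.
Oliver ∩ Yosef ∩ Mateo: 10:40-11:05.
Oliver ∩ Yosef ∩ Mateo ∩ Hiro: ∅.
Oliver ∩ Yosef ∩ Mateo ∩ Hiro ∩ Vera: ∅.
Oliver ∩ Yosef ∩ Mateo ∩ Hiro ∩ Vera ∩ Rosa: ∅.
Oliver ∩ Yosef ∩ Mateo ∩ Hiro ∩ Vera ∩ Rosa ∩ Jonas: ∅.
There is no time when everyone is free.
No common window is at least 30 minutes long.

none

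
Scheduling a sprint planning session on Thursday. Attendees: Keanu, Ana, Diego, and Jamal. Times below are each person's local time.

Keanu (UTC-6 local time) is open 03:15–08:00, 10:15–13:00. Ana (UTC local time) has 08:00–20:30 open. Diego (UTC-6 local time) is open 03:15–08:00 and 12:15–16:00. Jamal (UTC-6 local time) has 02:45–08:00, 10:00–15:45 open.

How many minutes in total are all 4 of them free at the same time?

Keanu in UTC: 09:15-14:00, 16:15-19:00 (add 6h to convert from UTC-6).
Ana in UTC: 08:00-20:30.
Diego in UTC: 09:15-14:00, 18:15-22:00 (add 6h to convert from UTC-6).
Jamal in UTC: 08:45-14:00, 16:00-21:45 (add 6h to convert from UTC-6).
Keanu ∩ Ana: 09:15-14:00, 16:15-19:00.
Keanu ∩ Ana ∩ Diego: 09:15-14:00, 18:15-19:00.
Keanu ∩ Ana ∩ Diego ∩ Jamal: 09:15-14:00, 18:15-19:00.
Those are the intersection windows.
Summing the common windows: 285 + 45 = 330 minutes.

330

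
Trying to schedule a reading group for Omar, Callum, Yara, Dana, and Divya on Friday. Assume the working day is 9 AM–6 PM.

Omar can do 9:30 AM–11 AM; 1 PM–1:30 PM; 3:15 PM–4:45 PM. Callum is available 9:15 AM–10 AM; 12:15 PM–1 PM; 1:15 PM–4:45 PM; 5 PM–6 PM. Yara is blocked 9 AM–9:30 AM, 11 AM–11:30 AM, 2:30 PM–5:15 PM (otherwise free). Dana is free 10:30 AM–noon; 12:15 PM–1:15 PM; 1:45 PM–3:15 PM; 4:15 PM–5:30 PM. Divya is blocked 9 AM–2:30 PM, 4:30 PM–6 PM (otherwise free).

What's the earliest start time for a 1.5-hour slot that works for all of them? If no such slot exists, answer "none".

none

Omar free: 09:30-11:00, 13:00-13:30, 15:15-16:45.
Callum free: 09:15-10:00, 12:15-13:00, 13:15-16:45, 17:00-18:00.
Yara free: 09:30-11:00, 11:30-14:30, 17:15-18:00 (invert busy blocks within the working day).
Dana free: 10:30-12:00, 12:15-13:15, 13:45-15:15, 16:15-17:30.
Divya free: 14:30-16:30 (invert busy blocks within the working day).
Omar ∩ Callum: 09:30-10:00, 13:15-13:30, 15:15-16:45.
Omar ∩ Callum ∩ Yara: 09:30-10:00, 13:15-13:30.
Omar ∩ Callum ∩ Yara ∩ Dana: ∅.
Omar ∩ Callum ∩ Yara ∩ Dana ∩ Divya: ∅.
There is no time when everyone is free.
No common window is at least 90 minutes long.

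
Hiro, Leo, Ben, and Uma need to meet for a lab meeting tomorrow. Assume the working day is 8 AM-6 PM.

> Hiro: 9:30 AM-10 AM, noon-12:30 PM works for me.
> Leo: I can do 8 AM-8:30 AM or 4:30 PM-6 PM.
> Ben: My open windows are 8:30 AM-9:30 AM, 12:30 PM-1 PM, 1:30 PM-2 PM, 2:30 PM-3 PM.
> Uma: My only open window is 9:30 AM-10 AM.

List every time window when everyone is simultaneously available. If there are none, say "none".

none

Hiro ∩ Leo: ∅.
Hiro ∩ Leo ∩ Ben: ∅.
Hiro ∩ Leo ∩ Ben ∩ Uma: ∅.
There is no time when everyone is free.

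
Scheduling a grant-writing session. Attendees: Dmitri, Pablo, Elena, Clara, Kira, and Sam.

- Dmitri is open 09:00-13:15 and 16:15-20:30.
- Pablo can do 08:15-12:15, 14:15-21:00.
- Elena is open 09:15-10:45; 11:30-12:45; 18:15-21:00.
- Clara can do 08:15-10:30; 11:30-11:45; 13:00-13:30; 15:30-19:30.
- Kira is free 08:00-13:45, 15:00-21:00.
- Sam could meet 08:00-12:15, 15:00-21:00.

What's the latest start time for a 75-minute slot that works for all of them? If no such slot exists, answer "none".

18:15

Dmitri ∩ Pablo: 09:00-12:15, 16:15-20:30.
Dmitri ∩ Pablo ∩ Elena: 09:15-10:45, 11:30-12:15, 18:15-20:30.
Dmitri ∩ Pablo ∩ Elena ∩ Clara: 09:15-10:30, 11:30-11:45, 18:15-19:30.
Dmitri ∩ Pablo ∩ Elena ∩ Clara ∩ Kira: 09:15-10:30, 11:30-11:45, 18:15-19:30.
Dmitri ∩ Pablo ∩ Elena ∩ Clara ∩ Kira ∩ Sam: 09:15-10:30, 11:30-11:45, 18:15-19:30.
The last common window of at least 75 minutes is 18:15-19:30; a 75-minute meeting can start as late as 18:15 and still end by 19:30.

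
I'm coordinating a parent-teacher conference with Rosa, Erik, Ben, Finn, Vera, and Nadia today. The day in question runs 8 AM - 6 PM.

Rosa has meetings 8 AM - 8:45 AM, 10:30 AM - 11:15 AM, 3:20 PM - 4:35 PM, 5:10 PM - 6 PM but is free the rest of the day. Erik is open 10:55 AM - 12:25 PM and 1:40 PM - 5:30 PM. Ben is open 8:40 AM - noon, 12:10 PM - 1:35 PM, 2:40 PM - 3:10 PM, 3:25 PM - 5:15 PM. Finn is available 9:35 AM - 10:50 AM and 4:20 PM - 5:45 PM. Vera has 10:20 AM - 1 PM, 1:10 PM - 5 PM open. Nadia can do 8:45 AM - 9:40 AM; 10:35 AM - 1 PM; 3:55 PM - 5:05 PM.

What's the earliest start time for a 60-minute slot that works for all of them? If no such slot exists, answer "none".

Rosa free: 08:45-10:30, 11:15-15:20, 16:35-17:10 (invert busy blocks within the working day).
Erik free: 10:55-12:25, 13:40-17:30.
Ben free: 08:40-12:00, 12:10-13:35, 14:40-15:10, 15:25-17:15.
Finn free: 09:35-10:50, 16:20-17:45.
Vera free: 10:20-13:00, 13:10-17:00.
Nadia free: 08:45-09:40, 10:35-13:00, 15:55-17:05.
Rosa ∩ Erik: 11:15-12:25, 13:40-15:20, 16:35-17:10.
Rosa ∩ Erik ∩ Ben: 11:15-12:00, 12:10-12:25, 14:40-15:10, 16:35-17:10.
Rosa ∩ Erik ∩ Ben ∩ Finn: 16:35-17:10.
Rosa ∩ Erik ∩ Ben ∩ Finn ∩ Vera: 16:35-17:00.
Rosa ∩ Erik ∩ Ben ∩ Finn ∩ Vera ∩ Nadia: 16:35-17:00.
No common window is at least 60 minutes long.

none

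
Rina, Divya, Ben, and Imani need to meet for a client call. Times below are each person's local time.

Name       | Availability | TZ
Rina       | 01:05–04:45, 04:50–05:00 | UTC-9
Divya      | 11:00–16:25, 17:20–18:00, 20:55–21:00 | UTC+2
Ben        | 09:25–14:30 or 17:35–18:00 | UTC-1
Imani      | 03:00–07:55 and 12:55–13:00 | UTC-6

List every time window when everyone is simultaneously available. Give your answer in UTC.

Rina in UTC: 10:05-13:45, 13:50-14:00 (add 9h to convert from UTC-9).
Divya in UTC: 09:00-14:25, 15:20-16:00, 18:55-19:00 (subtract 2h to convert from UTC+2).
Ben in UTC: 10:25-15:30, 18:35-19:00 (add 1h to convert from UTC-1).
Imani in UTC: 09:00-13:55, 18:55-19:00 (add 6h to convert from UTC-6).
Rina ∩ Divya: 10:05-13:45, 13:50-14:00.
Rina ∩ Divya ∩ Ben: 10:25-13:45, 13:50-14:00.
Rina ∩ Divya ∩ Ben ∩ Imani: 10:25-13:45, 13:50-13:55.

10:25-13:45, 13:50-13:55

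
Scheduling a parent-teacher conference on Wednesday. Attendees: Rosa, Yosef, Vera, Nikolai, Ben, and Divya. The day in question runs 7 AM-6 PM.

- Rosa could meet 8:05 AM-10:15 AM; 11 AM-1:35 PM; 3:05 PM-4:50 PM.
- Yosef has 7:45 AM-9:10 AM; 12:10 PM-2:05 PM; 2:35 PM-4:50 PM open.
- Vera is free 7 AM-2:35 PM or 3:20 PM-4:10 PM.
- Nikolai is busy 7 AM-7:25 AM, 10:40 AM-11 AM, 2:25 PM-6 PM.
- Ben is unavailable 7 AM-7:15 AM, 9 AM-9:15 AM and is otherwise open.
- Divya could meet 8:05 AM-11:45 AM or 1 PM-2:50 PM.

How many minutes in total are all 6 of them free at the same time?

Rosa free: 08:05-10:15, 11:00-13:35, 15:05-16:50.
Yosef free: 07:45-09:10, 12:10-14:05, 14:35-16:50.
Vera free: 07:00-14:35, 15:20-16:10.
Nikolai free: 07:25-10:40, 11:00-14:25 (invert busy blocks within the working day).
Ben free: 07:15-09:00, 09:15-18:00 (invert busy blocks within the working day).
Divya free: 08:05-11:45, 13:00-14:50.
Rosa ∩ Yosef: 08:05-09:10, 12:10-13:35, 15:05-16:50.
Rosa ∩ Yosef ∩ Vera: 08:05-09:10, 12:10-13:35, 15:20-16:10.
Rosa ∩ Yosef ∩ Vera ∩ Nikolai: 08:05-09:10, 12:10-13:35.
Rosa ∩ Yosef ∩ Vera ∩ Nikolai ∩ Ben: 08:05-09:00, 12:10-13:35.
Rosa ∩ Yosef ∩ Vera ∩ Nikolai ∩ Ben ∩ Divya: 08:05-09:00, 13:00-13:35.
Those are the intersection windows.
Summing the common windows: 55 + 35 = 90 minutes.

90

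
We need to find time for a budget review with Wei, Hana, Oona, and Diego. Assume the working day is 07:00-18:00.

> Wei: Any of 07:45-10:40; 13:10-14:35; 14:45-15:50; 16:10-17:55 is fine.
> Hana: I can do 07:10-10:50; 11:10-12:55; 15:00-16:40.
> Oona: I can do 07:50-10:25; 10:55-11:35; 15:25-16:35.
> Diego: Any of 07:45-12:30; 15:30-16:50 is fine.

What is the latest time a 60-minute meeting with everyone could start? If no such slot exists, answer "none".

09:25

Wei ∩ Hana: 07:45-10:40, 15:00-15:50, 16:10-16:40.
Wei ∩ Hana ∩ Oona: 07:50-10:25, 15:25-15:50, 16:10-16:35.
Wei ∩ Hana ∩ Oona ∩ Diego: 07:50-10:25, 15:30-15:50, 16:10-16:35.
So the common availability across everyone is 07:50-10:25, 15:30-15:50, 16:10-16:35.
The last common window of at least 60 minutes is 07:50-10:25; a 60-minute meeting can start as late as 09:25 and still end by 10:25.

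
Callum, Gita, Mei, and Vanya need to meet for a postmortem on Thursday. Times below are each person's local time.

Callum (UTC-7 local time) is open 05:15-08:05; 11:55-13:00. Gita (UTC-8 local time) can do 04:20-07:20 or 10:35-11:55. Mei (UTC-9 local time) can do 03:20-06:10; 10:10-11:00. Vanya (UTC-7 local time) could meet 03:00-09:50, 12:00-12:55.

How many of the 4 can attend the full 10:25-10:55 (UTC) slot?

1

Callum in UTC: 12:15-15:05, 18:55-20:00 (add 7h to convert from UTC-7).
Gita in UTC: 12:20-15:20, 18:35-19:55 (add 8h to convert from UTC-8).
Mei in UTC: 12:20-15:10, 19:10-20:00 (add 9h to convert from UTC-9).
Vanya in UTC: 10:00-16:50, 19:00-19:55 (add 7h to convert from UTC-7).
Vanya can make the full 10:25-10:55 slot — that's 1.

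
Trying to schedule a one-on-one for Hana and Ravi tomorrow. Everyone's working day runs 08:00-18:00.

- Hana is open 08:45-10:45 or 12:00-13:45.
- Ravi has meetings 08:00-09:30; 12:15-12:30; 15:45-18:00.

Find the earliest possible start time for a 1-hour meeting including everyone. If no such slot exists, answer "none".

Hana free: 08:45-10:45, 12:00-13:45.
Ravi free: 09:30-12:15, 12:30-15:45 (invert busy blocks within the working day).
Hana ∩ Ravi: 09:30-10:45, 12:00-12:15, 12:30-13:45.
Those are the intersection windows.
The first common window of at least 60 minutes is 09:30-10:45, so the earliest start is 09:30.

09:30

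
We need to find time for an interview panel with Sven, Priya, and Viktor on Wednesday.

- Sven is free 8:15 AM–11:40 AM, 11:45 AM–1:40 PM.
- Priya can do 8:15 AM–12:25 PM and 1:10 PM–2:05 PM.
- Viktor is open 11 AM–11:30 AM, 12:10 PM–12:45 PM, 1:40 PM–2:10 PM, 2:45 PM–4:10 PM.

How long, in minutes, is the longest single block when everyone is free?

30

Sven ∩ Priya: 08:15-11:40, 11:45-12:25, 13:10-13:40.
Sven ∩ Priya ∩ Viktor: 11:00-11:30, 12:10-12:25.
The longest is 11:00-11:30 at 30 minutes.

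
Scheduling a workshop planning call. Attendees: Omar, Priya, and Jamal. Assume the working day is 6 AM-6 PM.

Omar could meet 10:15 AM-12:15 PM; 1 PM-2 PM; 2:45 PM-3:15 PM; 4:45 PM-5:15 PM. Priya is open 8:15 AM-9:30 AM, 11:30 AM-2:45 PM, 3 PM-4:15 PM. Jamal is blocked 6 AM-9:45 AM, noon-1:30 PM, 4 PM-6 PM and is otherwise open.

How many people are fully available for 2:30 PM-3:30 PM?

Omar free: 10:15-12:15, 13:00-14:00, 14:45-15:15, 16:45-17:15.
Priya free: 08:15-09:30, 11:30-14:45, 15:00-16:15.
Jamal free: 09:45-12:00, 13:30-16:00 (invert busy blocks within the working day).
Jamal can make the full 14:30-15:30 slot — that's 1.

1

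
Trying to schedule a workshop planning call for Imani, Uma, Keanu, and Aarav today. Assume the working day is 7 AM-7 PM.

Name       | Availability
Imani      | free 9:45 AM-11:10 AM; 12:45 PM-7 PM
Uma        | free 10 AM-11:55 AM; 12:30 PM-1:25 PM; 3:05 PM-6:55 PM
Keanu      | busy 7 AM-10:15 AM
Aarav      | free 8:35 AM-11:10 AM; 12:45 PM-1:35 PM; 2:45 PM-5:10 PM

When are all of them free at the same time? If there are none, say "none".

Imani free: 09:45-11:10, 12:45-19:00.
Uma free: 10:00-11:55, 12:30-13:25, 15:05-18:55.
Keanu free: 10:15-19:00 (invert busy blocks within the working day).
Aarav free: 08:35-11:10, 12:45-13:35, 14:45-17:10.
Imani ∩ Uma: 10:00-11:10, 12:45-13:25, 15:05-18:55.
Imani ∩ Uma ∩ Keanu: 10:15-11:10, 12:45-13:25, 15:05-18:55.
Imani ∩ Uma ∩ Keanu ∩ Aarav: 10:15-11:10, 12:45-13:25, 15:05-17:10.

10:15-11:10, 12:45-13:25, 15:05-17:10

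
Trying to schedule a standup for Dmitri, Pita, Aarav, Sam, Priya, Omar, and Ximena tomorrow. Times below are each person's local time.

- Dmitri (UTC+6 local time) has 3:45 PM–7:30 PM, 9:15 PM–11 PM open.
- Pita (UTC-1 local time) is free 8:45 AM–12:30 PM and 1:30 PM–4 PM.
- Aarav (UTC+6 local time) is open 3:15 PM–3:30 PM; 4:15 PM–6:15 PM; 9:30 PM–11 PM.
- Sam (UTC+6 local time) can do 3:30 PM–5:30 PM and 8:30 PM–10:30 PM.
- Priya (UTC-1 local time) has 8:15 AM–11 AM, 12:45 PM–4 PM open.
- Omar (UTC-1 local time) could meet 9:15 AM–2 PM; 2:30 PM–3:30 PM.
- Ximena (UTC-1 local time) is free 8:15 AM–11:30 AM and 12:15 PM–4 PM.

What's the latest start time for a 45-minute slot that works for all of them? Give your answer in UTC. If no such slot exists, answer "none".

Dmitri in UTC: 09:45-13:30, 15:15-17:00 (subtract 6h to convert from UTC+6).
Pita in UTC: 09:45-13:30, 14:30-17:00 (add 1h to convert from UTC-1).
Aarav in UTC: 09:15-09:30, 10:15-12:15, 15:30-17:00 (subtract 6h to convert from UTC+6).
Sam in UTC: 09:30-11:30, 14:30-16:30 (subtract 6h to convert from UTC+6).
Priya in UTC: 09:15-12:00, 13:45-17:00 (add 1h to convert from UTC-1).
Omar in UTC: 10:15-15:00, 15:30-16:30 (add 1h to convert from UTC-1).
Ximena in UTC: 09:15-12:30, 13:15-17:00 (add 1h to convert from UTC-1).
Dmitri ∩ Pita: 09:45-13:30, 15:15-17:00.
Dmitri ∩ Pita ∩ Aarav: 10:15-12:15, 15:30-17:00.
Dmitri ∩ Pita ∩ Aarav ∩ Sam: 10:15-11:30, 15:30-16:30.
Dmitri ∩ Pita ∩ Aarav ∩ Sam ∩ Priya: 10:15-11:30, 15:30-16:30.
Dmitri ∩ Pita ∩ Aarav ∩ Sam ∩ Priya ∩ Omar: 10:15-11:30, 15:30-16:30.
Dmitri ∩ Pita ∩ Aarav ∩ Sam ∩ Priya ∩ Omar ∩ Ximena: 10:15-11:30, 15:30-16:30.
Those are the intersection windows.
The last common window of at least 45 minutes is 15:30-16:30; a 45-minute meeting can start as late as 15:45 and still end by 16:30.

15:45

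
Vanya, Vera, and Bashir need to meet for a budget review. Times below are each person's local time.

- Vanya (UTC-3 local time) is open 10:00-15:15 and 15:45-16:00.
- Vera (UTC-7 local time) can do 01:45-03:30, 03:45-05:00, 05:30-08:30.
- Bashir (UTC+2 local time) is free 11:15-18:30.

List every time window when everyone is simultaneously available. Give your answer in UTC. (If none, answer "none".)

13:00-15:30

Vanya in UTC: 13:00-18:15, 18:45-19:00 (add 3h to convert from UTC-3).
Vera in UTC: 08:45-10:30, 10:45-12:00, 12:30-15:30 (add 7h to convert from UTC-7).
Bashir in UTC: 09:15-16:30 (subtract 2h to convert from UTC+2).
Vanya ∩ Vera: 13:00-15:30.
Vanya ∩ Vera ∩ Bashir: 13:00-15:30.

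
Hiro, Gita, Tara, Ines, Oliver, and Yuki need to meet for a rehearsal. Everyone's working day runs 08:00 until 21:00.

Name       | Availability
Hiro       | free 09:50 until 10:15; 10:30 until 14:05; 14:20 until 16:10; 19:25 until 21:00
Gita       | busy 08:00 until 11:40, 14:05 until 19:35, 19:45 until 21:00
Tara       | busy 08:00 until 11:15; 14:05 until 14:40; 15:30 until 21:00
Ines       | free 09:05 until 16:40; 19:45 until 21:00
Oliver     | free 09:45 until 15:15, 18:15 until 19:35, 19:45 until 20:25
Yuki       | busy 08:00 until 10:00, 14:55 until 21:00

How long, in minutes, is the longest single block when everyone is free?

Hiro free: 09:50-10:15, 10:30-14:05, 14:20-16:10, 19:25-21:00.
Gita free: 11:40-14:05, 19:35-19:45 (invert busy blocks within the working day).
Tara free: 11:15-14:05, 14:40-15:30 (invert busy blocks within the working day).
Ines free: 09:05-16:40, 19:45-21:00.
Oliver free: 09:45-15:15, 18:15-19:35, 19:45-20:25.
Yuki free: 10:00-14:55 (invert busy blocks within the working day).
Hiro ∩ Gita: 11:40-14:05, 19:35-19:45.
Hiro ∩ Gita ∩ Tara: 11:40-14:05.
Hiro ∩ Gita ∩ Tara ∩ Ines: 11:40-14:05.
Hiro ∩ Gita ∩ Tara ∩ Ines ∩ Oliver: 11:40-14:05.
Hiro ∩ Gita ∩ Tara ∩ Ines ∩ Oliver ∩ Yuki: 11:40-14:05.
The longest is 11:40-14:05 at 145 minutes.

145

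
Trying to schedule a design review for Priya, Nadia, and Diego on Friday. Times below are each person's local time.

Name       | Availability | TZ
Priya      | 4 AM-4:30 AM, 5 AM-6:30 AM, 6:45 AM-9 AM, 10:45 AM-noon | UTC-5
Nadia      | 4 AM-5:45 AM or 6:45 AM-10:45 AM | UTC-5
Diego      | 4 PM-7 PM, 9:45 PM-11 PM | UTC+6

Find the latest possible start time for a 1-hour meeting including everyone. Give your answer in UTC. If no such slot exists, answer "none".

Priya in UTC: 09:00-09:30, 10:00-11:30, 11:45-14:00, 15:45-17:00 (add 5h to convert from UTC-5).
Nadia in UTC: 09:00-10:45, 11:45-15:45 (add 5h to convert from UTC-5).
Diego in UTC: 10:00-13:00, 15:45-17:00 (subtract 6h to convert from UTC+6).
Priya ∩ Nadia: 09:00-09:30, 10:00-10:45, 11:45-14:00.
Priya ∩ Nadia ∩ Diego: 10:00-10:45, 11:45-13:00.
So the common availability across everyone is 10:00-10:45, 11:45-13:00.
The last common window of at least 60 minutes is 11:45-13:00; a 60-minute meeting can start as late as 12:00 and still end by 13:00.

12:00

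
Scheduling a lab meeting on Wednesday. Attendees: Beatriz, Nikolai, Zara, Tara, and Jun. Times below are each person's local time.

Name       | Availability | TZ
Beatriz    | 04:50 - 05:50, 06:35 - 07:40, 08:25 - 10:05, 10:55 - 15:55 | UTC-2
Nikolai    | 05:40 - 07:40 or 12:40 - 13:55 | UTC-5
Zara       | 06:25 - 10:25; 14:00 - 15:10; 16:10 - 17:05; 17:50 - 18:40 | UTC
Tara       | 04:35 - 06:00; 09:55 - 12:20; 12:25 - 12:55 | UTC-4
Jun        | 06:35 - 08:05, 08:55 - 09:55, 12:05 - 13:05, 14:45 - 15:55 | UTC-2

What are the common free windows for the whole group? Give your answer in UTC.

none

Beatriz in UTC: 06:50-07:50, 08:35-09:40, 10:25-12:05, 12:55-17:55 (add 2h to convert from UTC-2).
Nikolai in UTC: 10:40-12:40, 17:40-18:55 (add 5h to convert from UTC-5).
Zara in UTC: 06:25-10:25, 14:00-15:10, 16:10-17:05, 17:50-18:40.
Tara in UTC: 08:35-10:00, 13:55-16:20, 16:25-16:55 (add 4h to convert from UTC-4).
Jun in UTC: 08:35-10:05, 10:55-11:55, 14:05-15:05, 16:45-17:55 (add 2h to convert from UTC-2).
Beatriz ∩ Nikolai: 10:40-12:05, 17:40-17:55.
Beatriz ∩ Nikolai ∩ Zara: 17:50-17:55.
Beatriz ∩ Nikolai ∩ Zara ∩ Tara: ∅.
Beatriz ∩ Nikolai ∩ Zara ∩ Tara ∩ Jun: ∅.
There is no time when everyone is free.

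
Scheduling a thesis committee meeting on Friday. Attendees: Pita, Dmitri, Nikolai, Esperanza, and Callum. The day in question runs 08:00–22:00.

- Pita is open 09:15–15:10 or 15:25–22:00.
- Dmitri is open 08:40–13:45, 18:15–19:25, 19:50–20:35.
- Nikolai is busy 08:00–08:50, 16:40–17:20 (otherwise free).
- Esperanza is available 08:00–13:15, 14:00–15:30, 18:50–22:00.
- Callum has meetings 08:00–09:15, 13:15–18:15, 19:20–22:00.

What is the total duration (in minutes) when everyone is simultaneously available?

Pita free: 09:15-15:10, 15:25-22:00.
Dmitri free: 08:40-13:45, 18:15-19:25, 19:50-20:35.
Nikolai free: 08:50-16:40, 17:20-22:00 (invert busy blocks within the working day).
Esperanza free: 08:00-13:15, 14:00-15:30, 18:50-22:00.
Callum free: 09:15-13:15, 18:15-19:20 (invert busy blocks within the working day).
Pita ∩ Dmitri: 09:15-13:45, 18:15-19:25, 19:50-20:35.
Pita ∩ Dmitri ∩ Nikolai: 09:15-13:45, 18:15-19:25, 19:50-20:35.
Pita ∩ Dmitri ∩ Nikolai ∩ Esperanza: 09:15-13:15, 18:50-19:25, 19:50-20:35.
Pita ∩ Dmitri ∩ Nikolai ∩ Esperanza ∩ Callum: 09:15-13:15, 18:50-19:20.
Those are the intersection windows.
Summing the common windows: 240 + 30 = 270 minutes.

270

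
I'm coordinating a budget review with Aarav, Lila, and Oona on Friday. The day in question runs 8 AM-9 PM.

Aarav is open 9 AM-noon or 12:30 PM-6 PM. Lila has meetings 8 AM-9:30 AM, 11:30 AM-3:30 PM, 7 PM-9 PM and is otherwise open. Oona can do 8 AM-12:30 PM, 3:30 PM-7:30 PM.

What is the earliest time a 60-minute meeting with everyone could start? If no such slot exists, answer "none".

Aarav free: 09:00-12:00, 12:30-18:00.
Lila free: 09:30-11:30, 15:30-19:00 (invert busy blocks within the working day).
Oona free: 08:00-12:30, 15:30-19:30.
Aarav ∩ Lila: 09:30-11:30, 15:30-18:00.
Aarav ∩ Lila ∩ Oona: 09:30-11:30, 15:30-18:00.
So the common availability across everyone is 09:30-11:30, 15:30-18:00.
The first common window of at least 60 minutes is 09:30-11:30, so the earliest start is 09:30.

09:30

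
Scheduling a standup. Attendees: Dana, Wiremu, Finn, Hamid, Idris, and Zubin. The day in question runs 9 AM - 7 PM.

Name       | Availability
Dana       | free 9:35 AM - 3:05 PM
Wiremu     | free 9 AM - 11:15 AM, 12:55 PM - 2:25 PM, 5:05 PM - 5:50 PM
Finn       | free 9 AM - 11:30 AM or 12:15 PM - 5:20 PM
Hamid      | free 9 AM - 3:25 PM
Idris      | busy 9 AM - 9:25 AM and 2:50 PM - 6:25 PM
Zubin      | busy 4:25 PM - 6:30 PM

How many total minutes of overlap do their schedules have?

190

Dana free: 09:35-15:05.
Wiremu free: 09:00-11:15, 12:55-14:25, 17:05-17:50.
Finn free: 09:00-11:30, 12:15-17:20.
Hamid free: 09:00-15:25.
Idris free: 09:25-14:50, 18:25-19:00 (invert busy blocks within the working day).
Zubin free: 09:00-16:25, 18:30-19:00 (invert busy blocks within the working day).
Dana ∩ Wiremu: 09:35-11:15, 12:55-14:25.
Dana ∩ Wiremu ∩ Finn: 09:35-11:15, 12:55-14:25.
Dana ∩ Wiremu ∩ Finn ∩ Hamid: 09:35-11:15, 12:55-14:25.
Dana ∩ Wiremu ∩ Finn ∩ Hamid ∩ Idris: 09:35-11:15, 12:55-14:25.
Dana ∩ Wiremu ∩ Finn ∩ Hamid ∩ Idris ∩ Zubin: 09:35-11:15, 12:55-14:25.
Those are the intersection windows.
Summing the common windows: 100 + 90 = 190 minutes.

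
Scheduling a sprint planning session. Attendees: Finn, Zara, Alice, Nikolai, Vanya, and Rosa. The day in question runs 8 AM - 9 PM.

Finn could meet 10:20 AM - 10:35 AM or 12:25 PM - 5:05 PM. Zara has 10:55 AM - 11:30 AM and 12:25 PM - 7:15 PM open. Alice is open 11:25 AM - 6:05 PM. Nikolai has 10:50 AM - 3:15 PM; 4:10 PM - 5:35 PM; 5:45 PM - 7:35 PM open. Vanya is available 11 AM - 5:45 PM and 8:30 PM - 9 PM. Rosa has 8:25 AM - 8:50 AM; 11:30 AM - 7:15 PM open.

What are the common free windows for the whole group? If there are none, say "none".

Finn ∩ Zara: 12:25-17:05.
Finn ∩ Zara ∩ Alice: 12:25-17:05.
Finn ∩ Zara ∩ Alice ∩ Nikolai: 12:25-15:15, 16:10-17:05.
Finn ∩ Zara ∩ Alice ∩ Nikolai ∩ Vanya: 12:25-15:15, 16:10-17:05.
Finn ∩ Zara ∩ Alice ∩ Nikolai ∩ Vanya ∩ Rosa: 12:25-15:15, 16:10-17:05.

12:25-15:15, 16:10-17:05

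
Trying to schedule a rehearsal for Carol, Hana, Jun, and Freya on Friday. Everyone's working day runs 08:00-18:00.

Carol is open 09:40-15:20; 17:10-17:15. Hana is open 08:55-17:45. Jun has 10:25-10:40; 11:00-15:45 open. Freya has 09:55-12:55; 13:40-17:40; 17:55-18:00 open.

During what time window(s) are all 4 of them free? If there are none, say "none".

10:25-10:40, 11:00-12:55, 13:40-15:20

Carol ∩ Hana: 09:40-15:20, 17:10-17:15.
Carol ∩ Hana ∩ Jun: 10:25-10:40, 11:00-15:20.
Carol ∩ Hana ∩ Jun ∩ Freya: 10:25-10:40, 11:00-12:55, 13:40-15:20.
Those are the intersection windows.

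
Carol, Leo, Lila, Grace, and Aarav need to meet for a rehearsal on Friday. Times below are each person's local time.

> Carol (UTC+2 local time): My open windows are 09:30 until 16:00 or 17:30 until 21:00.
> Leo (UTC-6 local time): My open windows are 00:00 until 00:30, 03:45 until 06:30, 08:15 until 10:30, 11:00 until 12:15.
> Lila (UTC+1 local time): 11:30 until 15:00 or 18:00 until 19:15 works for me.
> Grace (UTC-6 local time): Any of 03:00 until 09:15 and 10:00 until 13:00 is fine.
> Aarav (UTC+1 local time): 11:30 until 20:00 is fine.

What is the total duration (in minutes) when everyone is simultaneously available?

195

Carol in UTC: 07:30-14:00, 15:30-19:00 (subtract 2h to convert from UTC+2).
Leo in UTC: 06:00-06:30, 09:45-12:30, 14:15-16:30, 17:00-18:15 (add 6h to convert from UTC-6).
Lila in UTC: 10:30-14:00, 17:00-18:15 (subtract 1h to convert from UTC+1).
Grace in UTC: 09:00-15:15, 16:00-19:00 (add 6h to convert from UTC-6).
Aarav in UTC: 10:30-19:00 (subtract 1h to convert from UTC+1).
Carol ∩ Leo: 09:45-12:30, 15:30-16:30, 17:00-18:15.
Carol ∩ Leo ∩ Lila: 10:30-12:30, 17:00-18:15.
Carol ∩ Leo ∩ Lila ∩ Grace: 10:30-12:30, 17:00-18:15.
Carol ∩ Leo ∩ Lila ∩ Grace ∩ Aarav: 10:30-12:30, 17:00-18:15.
So the common availability across everyone is 10:30-12:30, 17:00-18:15.
Summing the common windows: 120 + 75 = 195 minutes.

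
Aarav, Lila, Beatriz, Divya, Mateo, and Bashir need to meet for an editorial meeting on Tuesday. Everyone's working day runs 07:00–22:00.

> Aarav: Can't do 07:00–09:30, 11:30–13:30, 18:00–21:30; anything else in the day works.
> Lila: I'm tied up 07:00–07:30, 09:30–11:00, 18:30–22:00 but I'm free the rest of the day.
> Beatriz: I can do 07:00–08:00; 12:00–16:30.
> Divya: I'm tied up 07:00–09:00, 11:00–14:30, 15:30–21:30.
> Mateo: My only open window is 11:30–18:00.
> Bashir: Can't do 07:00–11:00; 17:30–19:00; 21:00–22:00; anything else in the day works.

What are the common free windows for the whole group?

14:30-15:30

Aarav free: 09:30-11:30, 13:30-18:00, 21:30-22:00 (invert busy blocks within the working day).
Lila free: 07:30-09:30, 11:00-18:30 (invert busy blocks within the working day).
Beatriz free: 07:00-08:00, 12:00-16:30.
Divya free: 09:00-11:00, 14:30-15:30, 21:30-22:00 (invert busy blocks within the working day).
Mateo free: 11:30-18:00.
Bashir free: 11:00-17:30, 19:00-21:00 (invert busy blocks within the working day).
Aarav ∩ Lila: 11:00-11:30, 13:30-18:00.
Aarav ∩ Lila ∩ Beatriz: 13:30-16:30.
Aarav ∩ Lila ∩ Beatriz ∩ Divya: 14:30-15:30.
Aarav ∩ Lila ∩ Beatriz ∩ Divya ∩ Mateo: 14:30-15:30.
Aarav ∩ Lila ∩ Beatriz ∩ Divya ∩ Mateo ∩ Bashir: 14:30-15:30.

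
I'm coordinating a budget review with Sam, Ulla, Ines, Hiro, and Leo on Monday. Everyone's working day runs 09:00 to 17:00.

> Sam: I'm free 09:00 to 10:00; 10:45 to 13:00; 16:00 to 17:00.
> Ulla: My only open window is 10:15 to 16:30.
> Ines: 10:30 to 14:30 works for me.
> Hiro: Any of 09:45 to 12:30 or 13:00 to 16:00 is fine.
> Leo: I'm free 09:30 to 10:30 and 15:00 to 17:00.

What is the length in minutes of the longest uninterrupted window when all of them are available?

Sam ∩ Ulla: 10:45-13:00, 16:00-16:30.
Sam ∩ Ulla ∩ Ines: 10:45-13:00.
Sam ∩ Ulla ∩ Ines ∩ Hiro: 10:45-12:30.
Sam ∩ Ulla ∩ Ines ∩ Hiro ∩ Leo: ∅.
There is no time when everyone is free.
No common window exists, so the longest block is 0 minutes.

0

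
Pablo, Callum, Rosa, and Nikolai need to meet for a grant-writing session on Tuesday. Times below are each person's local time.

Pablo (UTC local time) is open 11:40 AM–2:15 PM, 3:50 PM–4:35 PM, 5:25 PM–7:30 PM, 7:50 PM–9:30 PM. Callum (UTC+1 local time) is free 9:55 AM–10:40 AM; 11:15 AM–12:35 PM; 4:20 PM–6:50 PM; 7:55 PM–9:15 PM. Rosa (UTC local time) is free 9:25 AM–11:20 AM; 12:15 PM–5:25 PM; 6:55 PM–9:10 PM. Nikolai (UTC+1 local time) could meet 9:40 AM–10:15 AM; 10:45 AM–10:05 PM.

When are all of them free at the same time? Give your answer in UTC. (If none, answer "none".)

15:50-16:35, 18:55-19:30, 19:50-20:15

Pablo in UTC: 11:40-14:15, 15:50-16:35, 17:25-19:30, 19:50-21:30.
Callum in UTC: 08:55-09:40, 10:15-11:35, 15:20-17:50, 18:55-20:15 (subtract 1h to convert from UTC+1).
Rosa in UTC: 09:25-11:20, 12:15-17:25, 18:55-21:10.
Nikolai in UTC: 08:40-09:15, 09:45-21:05 (subtract 1h to convert from UTC+1).
Pablo ∩ Callum: 15:50-16:35, 17:25-17:50, 18:55-19:30, 19:50-20:15.
Pablo ∩ Callum ∩ Rosa: 15:50-16:35, 18:55-19:30, 19:50-20:15.
Pablo ∩ Callum ∩ Rosa ∩ Nikolai: 15:50-16:35, 18:55-19:30, 19:50-20:15.
So the common availability across everyone is 15:50-16:35, 18:55-19:30, 19:50-20:15.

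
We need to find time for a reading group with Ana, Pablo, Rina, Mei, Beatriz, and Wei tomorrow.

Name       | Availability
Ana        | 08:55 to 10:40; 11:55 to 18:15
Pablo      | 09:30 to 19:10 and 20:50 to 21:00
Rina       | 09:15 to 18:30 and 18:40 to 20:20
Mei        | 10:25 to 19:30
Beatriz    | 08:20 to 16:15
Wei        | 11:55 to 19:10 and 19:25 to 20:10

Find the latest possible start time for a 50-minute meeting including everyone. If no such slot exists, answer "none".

Ana ∩ Pablo: 09:30-10:40, 11:55-18:15.
Ana ∩ Pablo ∩ Rina: 09:30-10:40, 11:55-18:15.
Ana ∩ Pablo ∩ Rina ∩ Mei: 10:25-10:40, 11:55-18:15.
Ana ∩ Pablo ∩ Rina ∩ Mei ∩ Beatriz: 10:25-10:40, 11:55-16:15.
Ana ∩ Pablo ∩ Rina ∩ Mei ∩ Beatriz ∩ Wei: 11:55-16:15.
The last common window of at least 50 minutes is 11:55-16:15; a 50-minute meeting can start as late as 15:25 and still end by 16:15.

15:25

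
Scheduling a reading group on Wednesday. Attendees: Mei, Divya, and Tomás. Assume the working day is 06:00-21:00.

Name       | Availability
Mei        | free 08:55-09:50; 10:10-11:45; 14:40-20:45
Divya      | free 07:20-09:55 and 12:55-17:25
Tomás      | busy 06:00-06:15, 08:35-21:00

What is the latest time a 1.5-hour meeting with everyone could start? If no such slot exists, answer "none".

none

Mei free: 08:55-09:50, 10:10-11:45, 14:40-20:45.
Divya free: 07:20-09:55, 12:55-17:25.
Tomás free: 06:15-08:35 (invert busy blocks within the working day).
Mei ∩ Divya: 08:55-09:50, 14:40-17:25.
Mei ∩ Divya ∩ Tomás: ∅.
There is no time when everyone is free.
No common window is at least 90 minutes long.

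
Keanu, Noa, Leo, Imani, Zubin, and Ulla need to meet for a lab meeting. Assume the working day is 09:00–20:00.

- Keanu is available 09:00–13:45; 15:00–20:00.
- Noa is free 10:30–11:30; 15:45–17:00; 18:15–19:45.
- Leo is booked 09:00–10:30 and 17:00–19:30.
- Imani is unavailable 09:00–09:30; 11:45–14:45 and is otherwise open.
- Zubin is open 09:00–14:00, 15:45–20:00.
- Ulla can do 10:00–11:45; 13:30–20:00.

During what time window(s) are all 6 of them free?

10:30-11:30, 15:45-17:00, 19:30-19:45

Keanu free: 09:00-13:45, 15:00-20:00.
Noa free: 10:30-11:30, 15:45-17:00, 18:15-19:45.
Leo free: 10:30-17:00, 19:30-20:00 (invert busy blocks within the working day).
Imani free: 09:30-11:45, 14:45-20:00 (invert busy blocks within the working day).
Zubin free: 09:00-14:00, 15:45-20:00.
Ulla free: 10:00-11:45, 13:30-20:00.
Keanu ∩ Noa: 10:30-11:30, 15:45-17:00, 18:15-19:45.
Keanu ∩ Noa ∩ Leo: 10:30-11:30, 15:45-17:00, 19:30-19:45.
Keanu ∩ Noa ∩ Leo ∩ Imani: 10:30-11:30, 15:45-17:00, 19:30-19:45.
Keanu ∩ Noa ∩ Leo ∩ Imani ∩ Zubin: 10:30-11:30, 15:45-17:00, 19:30-19:45.
Keanu ∩ Noa ∩ Leo ∩ Imani ∩ Zubin ∩ Ulla: 10:30-11:30, 15:45-17:00, 19:30-19:45.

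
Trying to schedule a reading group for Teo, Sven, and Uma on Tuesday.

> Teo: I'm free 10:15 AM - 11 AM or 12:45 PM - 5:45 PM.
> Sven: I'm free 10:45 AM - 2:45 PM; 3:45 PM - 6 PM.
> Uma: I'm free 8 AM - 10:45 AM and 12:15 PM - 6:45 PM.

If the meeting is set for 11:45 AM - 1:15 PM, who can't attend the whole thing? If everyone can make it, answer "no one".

Teo, Uma

Teo: not fully free for 11:45-13:15. Sven: free for 11:45-13:15. Uma: not fully free for 11:45-13:15.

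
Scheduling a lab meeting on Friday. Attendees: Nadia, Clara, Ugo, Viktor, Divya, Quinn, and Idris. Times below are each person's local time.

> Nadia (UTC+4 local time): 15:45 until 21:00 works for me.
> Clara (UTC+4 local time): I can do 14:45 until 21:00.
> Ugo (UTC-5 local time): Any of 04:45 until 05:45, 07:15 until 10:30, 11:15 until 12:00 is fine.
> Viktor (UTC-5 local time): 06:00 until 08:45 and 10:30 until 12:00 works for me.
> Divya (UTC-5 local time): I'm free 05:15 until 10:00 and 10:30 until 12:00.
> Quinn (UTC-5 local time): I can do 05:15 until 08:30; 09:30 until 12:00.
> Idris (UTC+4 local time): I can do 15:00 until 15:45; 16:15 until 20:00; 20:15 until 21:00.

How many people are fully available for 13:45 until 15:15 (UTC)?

Nadia in UTC: 11:45-17:00 (subtract 4h to convert from UTC+4).
Clara in UTC: 10:45-17:00 (subtract 4h to convert from UTC+4).
Ugo in UTC: 09:45-10:45, 12:15-15:30, 16:15-17:00 (add 5h to convert from UTC-5).
Viktor in UTC: 11:00-13:45, 15:30-17:00 (add 5h to convert from UTC-5).
Divya in UTC: 10:15-15:00, 15:30-17:00 (add 5h to convert from UTC-5).
Quinn in UTC: 10:15-13:30, 14:30-17:00 (add 5h to convert from UTC-5).
Idris in UTC: 11:00-11:45, 12:15-16:00, 16:15-17:00 (subtract 4h to convert from UTC+4).
Nadia, Clara, Ugo, and Idris can make the full 13:45-15:15 slot — that's 4.

4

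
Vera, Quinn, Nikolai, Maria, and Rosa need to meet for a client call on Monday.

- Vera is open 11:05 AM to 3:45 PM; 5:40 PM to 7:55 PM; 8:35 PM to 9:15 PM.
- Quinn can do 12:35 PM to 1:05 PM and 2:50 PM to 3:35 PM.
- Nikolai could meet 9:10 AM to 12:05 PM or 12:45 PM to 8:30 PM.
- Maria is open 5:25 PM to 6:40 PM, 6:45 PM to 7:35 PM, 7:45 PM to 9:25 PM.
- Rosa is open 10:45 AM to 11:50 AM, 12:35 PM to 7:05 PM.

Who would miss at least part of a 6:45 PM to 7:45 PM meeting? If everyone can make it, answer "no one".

Vera: free for 18:45-19:45. Quinn: not fully free for 18:45-19:45. Nikolai: free for 18:45-19:45. Maria: not fully free for 18:45-19:45. Rosa: not fully free for 18:45-19:45.

Maria, Quinn, Rosa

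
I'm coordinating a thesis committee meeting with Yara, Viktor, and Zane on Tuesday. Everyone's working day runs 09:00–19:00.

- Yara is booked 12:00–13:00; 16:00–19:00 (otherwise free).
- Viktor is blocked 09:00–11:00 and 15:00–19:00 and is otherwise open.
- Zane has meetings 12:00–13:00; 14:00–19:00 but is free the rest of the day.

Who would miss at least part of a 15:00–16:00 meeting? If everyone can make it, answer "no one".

Yara free: 09:00-12:00, 13:00-16:00 (invert busy blocks within the working day).
Viktor free: 11:00-15:00 (invert busy blocks within the working day).
Zane free: 09:00-12:00, 13:00-14:00 (invert busy blocks within the working day).
Yara: free for 15:00-16:00. Viktor: not fully free for 15:00-16:00. Zane: not fully free for 15:00-16:00.

Viktor, Zane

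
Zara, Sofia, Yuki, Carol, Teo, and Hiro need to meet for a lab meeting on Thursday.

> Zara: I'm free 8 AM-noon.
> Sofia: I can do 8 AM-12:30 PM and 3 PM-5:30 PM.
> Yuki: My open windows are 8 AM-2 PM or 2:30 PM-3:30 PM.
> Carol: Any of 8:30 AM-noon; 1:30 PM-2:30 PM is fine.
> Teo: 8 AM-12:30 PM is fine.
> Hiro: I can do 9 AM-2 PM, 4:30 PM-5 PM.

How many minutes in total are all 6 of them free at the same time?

180

Zara ∩ Sofia: 08:00-12:00.
Zara ∩ Sofia ∩ Yuki: 08:00-12:00.
Zara ∩ Sofia ∩ Yuki ∩ Carol: 08:30-12:00.
Zara ∩ Sofia ∩ Yuki ∩ Carol ∩ Teo: 08:30-12:00.
Zara ∩ Sofia ∩ Yuki ∩ Carol ∩ Teo ∩ Hiro: 09:00-12:00.
So the common availability across everyone is 09:00-12:00.
That's a single block of 180 minutes.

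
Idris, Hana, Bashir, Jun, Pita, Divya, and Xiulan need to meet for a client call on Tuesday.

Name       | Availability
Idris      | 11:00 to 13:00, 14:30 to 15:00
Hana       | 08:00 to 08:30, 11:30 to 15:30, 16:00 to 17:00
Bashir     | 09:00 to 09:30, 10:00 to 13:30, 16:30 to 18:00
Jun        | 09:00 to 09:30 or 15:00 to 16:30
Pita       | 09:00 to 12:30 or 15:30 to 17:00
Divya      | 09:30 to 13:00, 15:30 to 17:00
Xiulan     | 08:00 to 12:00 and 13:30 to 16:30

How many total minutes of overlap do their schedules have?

Idris ∩ Hana: 11:30-13:00, 14:30-15:00.
Idris ∩ Hana ∩ Bashir: 11:30-13:00.
Idris ∩ Hana ∩ Bashir ∩ Jun: ∅.
Idris ∩ Hana ∩ Bashir ∩ Jun ∩ Pita: ∅.
Idris ∩ Hana ∩ Bashir ∩ Jun ∩ Pita ∩ Divya: ∅.
Idris ∩ Hana ∩ Bashir ∩ Jun ∩ Pita ∩ Divya ∩ Xiulan: ∅.
There is no time when everyone is free.
There is no common window, so the total is 0 minutes.

0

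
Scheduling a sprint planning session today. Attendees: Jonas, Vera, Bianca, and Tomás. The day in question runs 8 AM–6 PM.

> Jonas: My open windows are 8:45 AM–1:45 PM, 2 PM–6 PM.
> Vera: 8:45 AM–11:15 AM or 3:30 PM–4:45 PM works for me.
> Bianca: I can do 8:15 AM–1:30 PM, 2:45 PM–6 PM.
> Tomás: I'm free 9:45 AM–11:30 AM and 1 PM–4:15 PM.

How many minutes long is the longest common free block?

Jonas ∩ Vera: 08:45-11:15, 15:30-16:45.
Jonas ∩ Vera ∩ Bianca: 08:45-11:15, 15:30-16:45.
Jonas ∩ Vera ∩ Bianca ∩ Tomás: 09:45-11:15, 15:30-16:15.
So the common availability across everyone is 09:45-11:15, 15:30-16:15.
The longest is 09:45-11:15 at 90 minutes.

90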